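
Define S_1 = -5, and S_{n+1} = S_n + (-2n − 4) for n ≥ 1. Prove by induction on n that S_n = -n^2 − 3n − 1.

Base case: S_1 = -5, and -1^2 − 3·1 − 1 = -5.
Assume S_m = -m^2 − 3m − 1.
Then S_{m+1} = S_m + (-2m − 4) = (-m^2 − 3m − 1) + (-2m − 4) = -m^2 − 5m − 5,
and -(m+1)^2 − 3·(m+1) − 1 = -m^2 − 5m − 5.
Hence S_n = -n^2 − 3n − 1 for every n ≥ 1, by induction.

S_n = -n^2 − 3n − 1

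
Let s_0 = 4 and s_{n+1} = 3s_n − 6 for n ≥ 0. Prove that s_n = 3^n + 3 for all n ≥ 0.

Base case: s_0 = 4, and 3^0 + 3 = 1 + 3 = 4.
Assume s_r = 3^r + 3 for some r ≥ 0.
Then s_{r+1} = 3s_r − 6 = 3·(3^r + 3) − 6 = 3^{r+1} + 9 − 6 = 3^{r+1} + 3.
By induction, s_n = 3^n + 3 for all n ≥ 0.

s_n = 3^n + 3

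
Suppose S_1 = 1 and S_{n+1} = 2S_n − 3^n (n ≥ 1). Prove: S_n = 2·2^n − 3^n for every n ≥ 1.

Base case: S_1 = 1, and 2·2^1 − 3^1 = 4 − 3 = 1.
Assume S_r = 2·2^r − 3^r for some r ≥ 1.
Then S_{r+1} = 2S_r − 3^r = 2·(2·2^r − 3^r) − 3^r = 2·2^{r+1} − 2·3^r − 3^r = 2·2^{r+1} − 3·3^r = 2·2^{r+1} − 3^{r+1}.
So the formula holds for r+1, and by induction S_n = 2·2^n − 3^n for all n ≥ 1.

S_n = 2·2^n − 3^n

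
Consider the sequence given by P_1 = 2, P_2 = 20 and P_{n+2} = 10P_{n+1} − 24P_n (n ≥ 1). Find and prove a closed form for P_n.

Claim: P_n = -4^n + 6^n.

Base cases: P_1 = 2 and -4^1 + 6^1 = 2; P_2 = 20 and -4^2 + 6^2 = 20.
Assume P_j = -4^j + 6^j for all 1 ≤ j ≤ k, where k ≥ 2.
Then P_{k+1} = 10P_k − 24P_{k−1} = 10·(-4^k + 6^k) − 24·(-4^{k−1} + 6^{k−1}) = -(10·4 − 24)4^{k−1} + (10·6 − 24)6^{k−1} = -16·4^{k−1} + 36·6^{k−1} = -4^{k+1} + 6^{k+1}.
Hence P_n = -4^n + 6^n for every n ≥ 1, by strong induction.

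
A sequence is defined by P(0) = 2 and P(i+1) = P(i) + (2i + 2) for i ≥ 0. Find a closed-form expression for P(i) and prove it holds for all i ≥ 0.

Claim: P(i) = i^2 + i + 2.

Base case: P(0) = 2, and 0^2 + 0 + 2 = 2.
Assume P(j) = j^2 + j + 2.
Then P(j+1) = P(j) + (2j + 2) = (j^2 + j + 2) + (2j + 2) = j^2 + 3j + 4,
and (j+1)^2 + (j+1) + 2 = j^2 + 3j + 4.
Hence P(i) = i^2 + i + 2 for every i ≥ 0, by induction.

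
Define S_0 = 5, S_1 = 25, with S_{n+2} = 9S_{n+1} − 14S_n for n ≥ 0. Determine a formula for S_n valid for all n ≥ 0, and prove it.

Claim: S_n = 3·7^n + 2·2^n.

Base cases: S_0 = 5 and 3·7^0 + 2·2^0 = 5; S_1 = 25 and 3·7^1 + 2·2^1 = 25.
Assume S_j = 3·7^j + 2·2^j for all 0 ≤ j ≤ k, where k ≥ 1.
Then S_{k+1} = 9S_k − 14S_{k−1} = 9·(3·7^k + 2·2^k) − 14·(3·7^{k−1} + 2·2^{k−1}) = 3·(9·7 − 14)7^{k−1} + 2·(9·2 − 14)2^{k−1} = 147·7^{k−1} + 8·2^{k−1} = 3·7^{k+1} + 2·2^{k+1}.
This completes the inductive step, so S_n = 3·7^n + 2·2^n for all n ≥ 0.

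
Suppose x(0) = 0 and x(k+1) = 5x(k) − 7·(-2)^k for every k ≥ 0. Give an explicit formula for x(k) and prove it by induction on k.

Claim: x(k) = -5^k + (-2)^k.

Base case: x(0) = 0, and -5^0 + (-2)^0 = -1 + 1 = 0.
Assume x(m) = -5^m + (-2)^m for some m ≥ 0.
Then x(m+1) = 5x(m) − 7·(-2)^m = 5·(-5^m + (-2)^m) − 7·(-2)^m = -5^{m+1} + 5·(-2)^m − 7·(-2)^m = -5^{m+1} − 2·(-2)^m = -5^{m+1} + (-2)^{m+1}.
By induction, x(k) = -5^k + (-2)^k for all k ≥ 0.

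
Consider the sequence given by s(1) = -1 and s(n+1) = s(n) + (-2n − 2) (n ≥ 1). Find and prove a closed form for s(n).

Claim: s(n) = -n^2 − n + 1.

Base case: s(1) = -1, and -1^2 − 1 + 1 = -1.
Assume s(m) = -m^2 − m + 1.
Then s(m+1) = s(m) + (-2m − 2) = (-m^2 − m + 1) + (-2m − 2) = -m^2 − 3m − 1,
and -(m+1)^2 − (m+1) + 1 = -m^2 − 3m − 1.
Hence s(n) = -n^2 − n + 1 for every n ≥ 1, by induction.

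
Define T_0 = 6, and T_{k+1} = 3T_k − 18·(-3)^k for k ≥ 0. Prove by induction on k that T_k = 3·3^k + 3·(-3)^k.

Base case: T_0 = 6, and 3·3^0 + 3·(-3)^0 = 3 + 3 = 6.
Assume T_m = 3·3^m + 3·(-3)^m for some m ≥ 0.
Then T_{m+1} = 3T_m − 18·(-3)^m = 3·(3·3^m + 3·(-3)^m) − 18·(-3)^m = 3·3^{m+1} + 9·(-3)^m − 18·(-3)^m = 3·3^{m+1} − 9·(-3)^m = 3·3^{m+1} + 3·(-3)^{m+1}.
By induction, T_k = 3·3^k + 3·(-3)^k for all k ≥ 0.

T_k = 3·3^k + 3·(-3)^k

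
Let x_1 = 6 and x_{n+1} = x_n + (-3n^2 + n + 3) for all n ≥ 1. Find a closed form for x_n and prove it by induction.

Claim: x_n = -n^3 + 2n^2 + 2n + 3.

Base case: x_1 = 6, and -1^3 + 2·1^2 + 2·1 + 3 = 6.
Assume x_r = -r^3 + 2r^2 + 2r + 3.
Then x_{r+1} = x_r + (-3r^2 + r + 3) = (-r^3 + 2r^2 + 2r + 3) + (-3r^2 + r + 3) = -r^3 − r^2 + 3r + 6,
and -(r+1)^3 + 2·(r+1)^2 + 2·(r+1) + 3 = -r^3 − r^2 + 3r + 6.
This completes the inductive step, so x_n = -n^3 + 2n^2 + 2n + 3 for all n ≥ 1.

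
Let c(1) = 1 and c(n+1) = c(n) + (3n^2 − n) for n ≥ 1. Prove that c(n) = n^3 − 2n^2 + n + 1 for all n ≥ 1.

Base case: c(1) = 1, and 1^3 − 2·1^2 + 1 + 1 = 1.
Assume c(r) = r^3 − 2r^2 + r + 1.
Then c(r+1) = c(r) + (3r^2 − r) = (r^3 − 2r^2 + r + 1) + (3r^2 − r) = r^3 + r^2 + 1,
and (r+1)^3 − 2·(r+1)^2 + (r+1) + 1 = r^3 + r^2 + 1.
Hence c(n) = n^3 − 2n^2 + n + 1 for every n ≥ 1, by induction.

c(n) = n^3 − 2n^2 + n + 1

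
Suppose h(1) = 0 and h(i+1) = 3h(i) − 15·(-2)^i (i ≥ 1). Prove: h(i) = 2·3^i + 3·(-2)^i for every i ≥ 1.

Base case: h(1) = 0, and 2·3^1 + 3·(-2)^1 = 6 − 6 = 0.
Assume h(j) = 2·3^j + 3·(-2)^j for some j ≥ 1.
Then h(j+1) = 3h(j) − 15·(-2)^j = 3·(2·3^j + 3·(-2)^j) − 15·(-2)^j = 2·3^{j+1} + 9·(-2)^j − 15·(-2)^j = 2·3^{j+1} − 6·(-2)^j = 2·3^{j+1} + 3·(-2)^{j+1}.
This completes the inductive step, so h(i) = 2·3^i + 3·(-2)^i for all i ≥ 1.

h(i) = 2·3^i + 3·(-2)^i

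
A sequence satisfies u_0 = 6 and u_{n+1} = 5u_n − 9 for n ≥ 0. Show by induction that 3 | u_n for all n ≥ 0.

Base case: u_0 = 6 = 3·2, so 3 | u_0.
Assume 3 | u_k, so u_k = 3t for some integer t.
Then u_{k+1} = 5u_k − 9 = 5·(3t) − 9 = 3(5t − 3), so 3 | u_{k+1}.
So the property holds for k+1, and by induction 3 | u_n for all n ≥ 0.

3 | u_n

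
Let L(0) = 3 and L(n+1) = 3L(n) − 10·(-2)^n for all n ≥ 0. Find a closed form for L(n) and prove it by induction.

Claim: L(n) = 3^n + 2·(-2)^n.

Base case: L(0) = 3, and 3^0 + 2·(-2)^0 = 1 + 2 = 3.
Assume L(k) = 3^k + 2·(-2)^k for some k ≥ 0.
Then L(k+1) = 3L(k) − 10·(-2)^k = 3·(3^k + 2·(-2)^k) − 10·(-2)^k = 3^{k+1} + 6·(-2)^k − 10·(-2)^k = 3^{k+1} − 4·(-2)^k = 3^{k+1} + 2·(-2)^{k+1}.
By induction, L(n) = 3^n + 2·(-2)^n for all n ≥ 0.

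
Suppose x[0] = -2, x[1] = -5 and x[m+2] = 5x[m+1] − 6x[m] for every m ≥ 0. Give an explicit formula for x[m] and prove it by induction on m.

Claim: x[m] = -2^m − 3^m.

Base cases: x[0] = -2 and -2^0 − 3^0 = -2; x[1] = -5 and -2^1 − 3^1 = -5.
Assume x[j] = -2^j − 3^j for all 0 ≤ j ≤ r, where r ≥ 1.
Then x[r+1] = 5x[r] − 6x[r−1] = 5·(-2^r − 3^r) − 6·(-2^{r−1} − 3^{r−1}) = -(5·2 − 6)2^{r−1} − (5·3 − 6)3^{r−1} = -4·2^{r−1} − 9·3^{r−1} = -2^{r+1} − 3^{r+1}.
By strong induction, x[m] = -2^m − 3^m for all m ≥ 0.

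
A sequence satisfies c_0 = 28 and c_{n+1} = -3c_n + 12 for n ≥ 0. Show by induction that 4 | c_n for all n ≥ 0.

Base case: c_0 = 28 = 4·7, so 4 | c_0.
Assume 4 | c_m, so c_m = 4t for some integer t.
Then c_{m+1} = -3c_m + 12 = -3·(4t) + 12 = 4(-3t + 3), so 4 | c_{m+1}.
By induction, 4 | c_n for all n ≥ 0.

4 | c_n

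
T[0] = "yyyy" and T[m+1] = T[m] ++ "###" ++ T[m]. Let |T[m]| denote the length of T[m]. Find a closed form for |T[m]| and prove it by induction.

Claim: |T[m]| = 7·2^m − 3.

Base case: |T[0]| = 4, and 7·2^0 − 3 = 4.
Assume |T[r]| = 7·2^r − 3.
Then |T[r+1]| = |T[r]| + 3 + |T[r]| = 2|T[r]| + 3 = 2(7·2^r − 3) + 3 = 7·2^{r+1} − 6 + 3 = 7·2^{r+1} − 3.
Hence |T[m]| = 7·2^m − 3 for every m ≥ 0, by induction.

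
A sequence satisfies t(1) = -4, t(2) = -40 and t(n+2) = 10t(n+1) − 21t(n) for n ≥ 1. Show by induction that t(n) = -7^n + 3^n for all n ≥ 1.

Base cases: t(1) = -4 and -7^1 + 3^1 = -4; t(2) = -40 and -7^2 + 3^2 = -40.
Assume t(i) = -7^i + 3^i for all 1 ≤ i ≤ j, where j ≥ 2.
Then t(j+1) = 10t(j) − 21t(j−1) = 10·(-7^j + 3^j) − 21·(-7^{j−1} + 3^{j−1}) = -(10·7 − 21)7^{j−1} + (10·3 − 21)3^{j−1} = -49·7^{j−1} + 9·3^{j−1} = -7^{j+1} + 3^{j+1}.
Hence t(n) = -7^n + 3^n for every n ≥ 1, by strong induction.

t(n) = -7^n + 3^n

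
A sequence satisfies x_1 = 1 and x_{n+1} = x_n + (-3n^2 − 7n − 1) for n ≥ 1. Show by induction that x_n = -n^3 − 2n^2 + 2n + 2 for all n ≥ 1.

Base case: x_1 = 1, and -1^3 − 2·1^2 + 2·1 + 2 = 1.
Assume x_r = -r^3 − 2r^2 + 2r + 2.
Then x_{r+1} = x_r + (-3r^2 − 7r − 1) = (-r^3 − 2r^2 + 2r + 2) + (-3r^2 − 7r − 1) = -r^3 − 5r^2 − 5r + 1,
and -(r+1)^3 − 2·(r+1)^2 + 2·(r+1) + 2 = -r^3 − 5r^2 − 5r + 1.
Hence x_n = -n^3 − 2n^2 + 2n + 2 for every n ≥ 1, by induction.

x_n = -n^3 − 2n^2 + 2n + 2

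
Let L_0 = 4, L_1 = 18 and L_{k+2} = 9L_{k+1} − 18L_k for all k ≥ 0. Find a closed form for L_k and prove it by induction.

Claim: L_k = 2·3^k + 2·6^k.

Base cases: L_0 = 4 and 2·3^0 + 2·6^0 = 4; L_1 = 18 and 2·3^1 + 2·6^1 = 18.
Assume L_j = 2·3^j + 2·6^j for all 0 ≤ j ≤ m, where m ≥ 1.
Then L_{m+1} = 9L_m − 18L_{m−1} = 9·(2·3^m + 2·6^m) − 18·(2·3^{m−1} + 2·6^{m−1}) = 2·(9·3 − 18)3^{m−1} + 2·(9·6 − 18)6^{m−1} = 18·3^{m−1} + 72·6^{m−1} = 2·3^{m+1} + 2·6^{m+1}.
This completes the inductive step, so L_k = 2·3^k + 2·6^k for all k ≥ 0.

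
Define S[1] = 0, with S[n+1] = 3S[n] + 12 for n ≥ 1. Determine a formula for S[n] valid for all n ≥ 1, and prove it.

Claim: S[n] = 2·3^n − 6.

Base case: S[1] = 0, and 2·3^1 − 6 = 6 − 6 = 0.
Assume S[j] = 2·3^j − 6 for some j ≥ 1.
Then S[j+1] = 3S[j] + 12 = 3·(2·3^j − 6) + 12 = 6·3^j − 18 + 12 = 2·3^{j+1} − 6.
So the formula holds for j+1, and by induction S[n] = 2·3^n − 6 for all n ≥ 1.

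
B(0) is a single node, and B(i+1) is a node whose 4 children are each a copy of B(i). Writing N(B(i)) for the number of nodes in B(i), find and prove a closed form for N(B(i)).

Claim: N(B(i)) = (4^{i+1} − 1)/3.

Base case: N(B(0)) = 1, and (4^{0+1} − 1)/3 = 1.
Assume N(B(m)) = (4^{m+1} − 1)/3.
Then N(B(m+1)) = 1 + 4N(B(m)) = 1 + 4·(4^{m+1} − 1)/3 = 1 + (4^{m+2} − 4)/3 = (3 + 4^{m+2} − 4)/3 = (4^{m+2} − 1)/3.
This completes the inductive step, so N(B(i)) = (4^{i+1} − 1)/3 for all i ≥ 0.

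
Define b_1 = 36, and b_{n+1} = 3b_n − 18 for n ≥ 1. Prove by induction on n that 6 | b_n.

Base case: b_1 = 36 = 6·6, so 6 | b_1.
Assume 6 | b_j, so b_j = 6t for some integer t.
Then b_{j+1} = 3b_j − 18 = 3·(6t) − 18 = 6(3t − 3), so 6 | b_{j+1}.
So the property holds for j+1, and by induction 6 | b_n for all n ≥ 1.

6 | b_n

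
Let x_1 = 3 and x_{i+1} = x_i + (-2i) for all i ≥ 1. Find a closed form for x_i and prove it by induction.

Claim: x_i = -i^2 + i + 3.

Base case: x_1 = 3, and -1^2 + 1 + 3 = 3.
Assume x_k = -k^2 + k + 3.
Then x_{k+1} = x_k + (-2k) = (-k^2 + k + 3) + (-2k) = -k^2 − k + 3,
and -(k+1)^2 + (k+1) + 3 = -k^2 − k + 3.
This completes the inductive step, so x_i = -i^2 + i + 3 for all i ≥ 1.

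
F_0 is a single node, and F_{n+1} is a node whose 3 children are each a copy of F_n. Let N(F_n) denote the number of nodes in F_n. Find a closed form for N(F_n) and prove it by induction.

Claim: N(F_n) = (3^{n+1} − 1)/2.

Base case: N(F_0) = 1, and (3^{0+1} − 1)/2 = 1.
Assume N(F_r) = (3^{r+1} − 1)/2.
Then N(F_{r+1}) = 1 + 3N(F_r) = 1 + 3·(3^{r+1} − 1)/2 = 1 + (3^{r+2} − 3)/2 = (2 + 3^{r+2} − 3)/2 = (3^{r+2} − 1)/2.
This completes the inductive step, so N(F_n) = (3^{n+1} − 1)/2 for all n ≥ 0.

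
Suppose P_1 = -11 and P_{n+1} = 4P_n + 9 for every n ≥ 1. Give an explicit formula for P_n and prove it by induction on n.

Claim: P_n = -2·4^n − 3.

Base case: P_1 = -11, and -2·4^1 − 3 = -8 − 3 = -11.
Assume P_k = -2·4^k − 3 for some k ≥ 1.
Then P_{k+1} = 4P_k + 9 = 4·(-2·4^k − 3) + 9 = -8·4^k − 12 + 9 = -2·4^{k+1} − 3.
By induction, P_n = -2·4^n − 3 for all n ≥ 1.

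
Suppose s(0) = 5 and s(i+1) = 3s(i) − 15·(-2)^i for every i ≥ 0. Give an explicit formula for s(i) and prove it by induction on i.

Claim: s(i) = 2·3^i + 3·(-2)^i.

Base case: s(0) = 5, and 2·3^0 + 3·(-2)^0 = 2 + 3 = 5.
Assume s(k) = 2·3^k + 3·(-2)^k for some k ≥ 0.
Then s(k+1) = 3s(k) − 15·(-2)^k = 3·(2·3^k + 3·(-2)^k) − 15·(-2)^k = 2·3^{k+1} + 9·(-2)^k − 15·(-2)^k = 2·3^{k+1} − 6·(-2)^k = 2·3^{k+1} + 3·(-2)^{k+1}.
This completes the inductive step, so s(i) = 2·3^i + 3·(-2)^i for all i ≥ 0.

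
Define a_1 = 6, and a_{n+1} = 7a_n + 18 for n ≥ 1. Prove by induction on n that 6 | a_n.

Base case: a_1 = 6 = 6·1, so 6 | a_1.
Assume 6 | a_j, so a_j = 6t for some integer t.
Then a_{j+1} = 7a_j + 18 = 7·(6t) + 18 = 6(7t + 3), so 6 | a_{j+1}.
So the property holds for j+1, and by induction 6 | a_n for all n ≥ 1.

6 | a_n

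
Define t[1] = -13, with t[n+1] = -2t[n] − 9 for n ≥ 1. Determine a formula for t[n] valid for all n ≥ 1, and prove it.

Claim: t[n] = 5·(-2)^n − 3.

Base case: t[1] = -13, and 5·(-2)^1 − 3 = -10 − 3 = -13.
Assume t[m] = 5·(-2)^m − 3 for some m ≥ 1.
Then t[m+1] = -2t[m] − 9 = -2·(5·(-2)^m − 3) − 9 = -10·(-2)^m + 6 − 9 = 5·(-2)^{m+1} − 3.
Hence t[n] = 5·(-2)^n − 3 for every n ≥ 1, by induction.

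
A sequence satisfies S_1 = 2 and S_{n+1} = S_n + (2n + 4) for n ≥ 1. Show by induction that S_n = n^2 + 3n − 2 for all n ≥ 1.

Base case: S_1 = 2, and 1^2 + 3·1 − 2 = 2.
Assume S_r = r^2 + 3r − 2.
Then S_{r+1} = S_r + (2r + 4) = (r^2 + 3r − 2) + (2r + 4) = r^2 + 5r + 2,
and (r+1)^2 + 3·(r+1) − 2 = r^2 + 5r + 2.
Hence S_n = n^2 + 3n − 2 for every n ≥ 1, by induction.

S_n = n^2 + 3n − 2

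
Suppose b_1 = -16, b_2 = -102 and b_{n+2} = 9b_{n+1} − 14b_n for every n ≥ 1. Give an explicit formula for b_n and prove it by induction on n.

Claim: b_n = -2^n − 2·7^n.

Base cases: b_1 = -16 and -2^1 − 2·7^1 = -16; b_2 = -102 and -2^2 − 2·7^2 = -102.
Assume b_j = -2^j − 2·7^j for all 1 ≤ j ≤ r, where r ≥ 2.
Then b_{r+1} = 9b_r − 14b_{r−1} = 9·(-2^r − 2·7^r) − 14·(-2^{r−1} − 2·7^{r−1}) = -(9·2 − 14)2^{r−1} − 2·(9·7 − 14)7^{r−1} = -4·2^{r−1} − 98·7^{r−1} = -2^{r+1} − 2·7^{r+1}.
So the formula holds for r+1, and by strong induction b_n = -2^n − 2·7^n for all n ≥ 1.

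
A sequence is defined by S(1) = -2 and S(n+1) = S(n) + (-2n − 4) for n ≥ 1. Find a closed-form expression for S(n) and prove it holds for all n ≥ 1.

Claim: S(n) = -n^2 − 3n + 2.

Base case: S(1) = -2, and -1^2 − 3·1 + 2 = -2.
Assume S(m) = -m^2 − 3m + 2.
Then S(m+1) = S(m) + (-2m − 4) = (-m^2 − 3m + 2) + (-2m − 4) = -m^2 − 5m − 2,
and -(m+1)^2 − 3·(m+1) + 2 = -m^2 − 5m − 2.
Hence S(n) = -n^2 − 3n + 2 for every n ≥ 1, by induction.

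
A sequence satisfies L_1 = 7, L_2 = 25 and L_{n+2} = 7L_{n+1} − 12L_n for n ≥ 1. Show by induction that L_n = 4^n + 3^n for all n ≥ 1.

Base cases: L_1 = 7 and 4^1 + 3^1 = 7; L_2 = 25 and 4^2 + 3^2 = 25.
Assume L_i = 4^i + 3^i for all 1 ≤ i ≤ j, where j ≥ 2.
Then L_{j+1} = 7L_j − 12L_{j−1} = 7·(4^j + 3^j) − 12·(4^{j−1} + 3^{j−1}) = (7·4 − 12)4^{j−1} + (7·3 − 12)3^{j−1} = 16·4^{j−1} + 9·3^{j−1} = 4^{j+1} + 3^{j+1}.
By strong induction, L_n = 4^n + 3^n for all n ≥ 1.

L_n = 4^n + 3^n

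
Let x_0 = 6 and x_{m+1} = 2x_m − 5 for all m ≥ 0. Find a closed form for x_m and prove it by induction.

Claim: x_m = 2^m + 5.

Base case: x_0 = 6, and 2^0 + 5 = 1 + 5 = 6.
Assume x_k = 2^k + 5 for some k ≥ 0.
Then x_{k+1} = 2x_k − 5 = 2·(2^k + 5) − 5 = 2^{k+1} + 10 − 5 = 2^{k+1} + 5.
So the formula holds for k+1, and by induction x_m = 2^m + 5 for all m ≥ 0.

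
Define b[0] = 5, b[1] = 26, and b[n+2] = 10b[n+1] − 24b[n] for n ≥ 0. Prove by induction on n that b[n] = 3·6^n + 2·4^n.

Base cases: b[0] = 5 and 3·6^0 + 2·4^0 = 5; b[1] = 26 and 3·6^1 + 2·4^1 = 26.
Assume b[i] = 3·6^i + 2·4^i for all 0 ≤ i ≤ j, where j ≥ 1.
Then b[j+1] = 10b[j] − 24b[j−1] = 10·(3·6^j + 2·4^j) − 24·(3·6^{j−1} + 2·4^{j−1}) = 3·(10·6 − 24)6^{j−1} + 2·(10·4 − 24)4^{j−1} = 108·6^{j−1} + 32·4^{j−1} = 3·6^{j+1} + 2·4^{j+1}.
This completes the inductive step, so b[n] = 3·6^n + 2·4^n for all n ≥ 0.

b[n] = 3·6^n + 2·4^n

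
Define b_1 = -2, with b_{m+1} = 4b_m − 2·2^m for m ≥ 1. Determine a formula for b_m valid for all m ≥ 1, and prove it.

Claim: b_m = -4^m + 2^m.

Base case: b_1 = -2, and -4^1 + 2^1 = -4 + 2 = -2.
Assume b_j = -4^j + 2^j for some j ≥ 1.
Then b_{j+1} = 4b_j − 2·2^j = 4·(-4^j + 2^j) − 2·2^j = -4^{j+1} + 4·2^j − 2·2^j = -4^{j+1} + 2·2^j = -4^{j+1} + 2^{j+1}.
So the formula holds for j+1, and by induction b_m = -4^m + 2^m for all m ≥ 1.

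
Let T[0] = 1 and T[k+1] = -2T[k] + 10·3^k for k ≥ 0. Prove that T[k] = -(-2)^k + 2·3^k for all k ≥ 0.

Base case: T[0] = 1, and -(-2)^0 + 2·3^0 = -1 + 2 = 1.
Assume T[m] = -(-2)^m + 2·3^m for some m ≥ 0.
Then T[m+1] = -2T[m] + 10·3^m = -2·(-(-2)^m + 2·3^m) + 10·3^m = -(-2)^{m+1} − 4·3^m + 10·3^m = -(-2)^{m+1} + 6·3^m = -(-2)^{m+1} + 2·3^{m+1}.
So the formula holds for m+1, and by induction T[k] = -(-2)^k + 2·3^k for all k ≥ 0.

T[k] = -(-2)^k + 2·3^k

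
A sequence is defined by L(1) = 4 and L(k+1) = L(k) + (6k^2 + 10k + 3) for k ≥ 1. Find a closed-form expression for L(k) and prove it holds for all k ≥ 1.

Claim: L(k) = 2k^3 + 2k^2 − k + 1.

Base case: L(1) = 4, and 2·1^3 + 2·1^2 − 1 + 1 = 4.
Assume L(j) = 2j^3 + 2j^2 − j + 1.
Then L(j+1) = L(j) + (6j^2 + 10j + 3) = (2j^3 + 2j^2 − j + 1) + (6j^2 + 10j + 3) = 2j^3 + 8j^2 + 9j + 4,
and 2·(j+1)^3 + 2·(j+1)^2 − (j+1) + 1 = 2j^3 + 8j^2 + 9j + 4.
By induction, L(k) = 2k^3 + 2k^2 − k + 1 for all k ≥ 1.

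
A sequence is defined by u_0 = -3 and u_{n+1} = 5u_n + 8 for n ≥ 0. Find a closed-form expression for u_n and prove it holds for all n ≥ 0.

Claim: u_n = -5^n − 2.

Base case: u_0 = -3, and -5^0 − 2 = -1 − 2 = -3.
Assume u_k = -5^k − 2 for some k ≥ 0.
Then u_{k+1} = 5u_k + 8 = 5·(-5^k − 2) + 8 = -5^{k+1} − 10 + 8 = -5^{k+1} − 2.
By induction, u_n = -5^n − 2 for all n ≥ 0.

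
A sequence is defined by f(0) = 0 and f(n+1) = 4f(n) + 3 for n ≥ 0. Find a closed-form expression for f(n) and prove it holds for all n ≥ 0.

Claim: f(n) = 4^n − 1.

Base case: f(0) = 0, and 4^0 − 1 = 1 − 1 = 0.
Assume f(r) = 4^r − 1 for some r ≥ 0.
Then f(r+1) = 4f(r) + 3 = 4·(4^r − 1) + 3 = 4^{r+1} − 4 + 3 = 4^{r+1} − 1.
This completes the inductive step, so f(n) = 4^n − 1 for all n ≥ 0.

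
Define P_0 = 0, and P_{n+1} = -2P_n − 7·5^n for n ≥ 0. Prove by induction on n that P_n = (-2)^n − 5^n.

Base case: P_0 = 0, and (-2)^0 − 5^0 = 1 − 1 = 0.
Assume P_m = (-2)^m − 5^m for some m ≥ 0.
Then P_{m+1} = -2P_m − 7·5^m = -2·((-2)^m − 5^m) − 7·5^m = (-2)^{m+1} + 2·5^m − 7·5^m = (-2)^{m+1} − 5·5^m = (-2)^{m+1} − 5^{m+1}.
By induction, P_n = (-2)^n − 5^n for all n ≥ 0.

P_n = (-2)^n − 5^n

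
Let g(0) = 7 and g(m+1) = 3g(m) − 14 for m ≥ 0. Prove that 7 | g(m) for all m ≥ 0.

Base case: g(0) = 7 = 7·1, so 7 | g(0).
Assume 7 | g(r), so g(r) = 7t for some integer t.
Then g(r+1) = 3g(r) − 14 = 3·(7t) − 14 = 7(3t − 2), so 7 | g(r+1).
So the property holds for r+1, and by induction 7 | g(m) for all m ≥ 0.

7 | g(m)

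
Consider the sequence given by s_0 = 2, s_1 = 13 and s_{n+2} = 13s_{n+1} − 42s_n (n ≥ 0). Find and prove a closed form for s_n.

Claim: s_n = 6^n + 7^n.

Base cases: s_0 = 2 and 6^0 + 7^0 = 2; s_1 = 13 and 6^1 + 7^1 = 13.
Assume s_j = 6^j + 7^j for all 0 ≤ j ≤ r, where r ≥ 1.
Then s_{r+1} = 13s_r − 42s_{r−1} = 13·(6^r + 7^r) − 42·(6^{r−1} + 7^{r−1}) = (13·6 − 42)6^{r−1} + (13·7 − 42)7^{r−1} = 36·6^{r−1} + 49·7^{r−1} = 6^{r+1} + 7^{r+1}.
Hence s_n = 6^n + 7^n for every n ≥ 0, by strong induction.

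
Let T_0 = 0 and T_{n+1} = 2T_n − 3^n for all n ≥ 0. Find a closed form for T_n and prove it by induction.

Claim: T_n = 2^n − 3^n.

Base case: T_0 = 0, and 2^0 − 3^0 = 1 − 1 = 0.
Assume T_r = 2^r − 3^r for some r ≥ 0.
Then T_{r+1} = 2T_r − 3^r = 2·(2^r − 3^r) − 3^r = 2^{r+1} − 2·3^r − 3^r = 2^{r+1} − 3·3^r = 2^{r+1} − 3^{r+1}.
So the formula holds for r+1, and by induction T_n = 2^n − 3^n for all n ≥ 0.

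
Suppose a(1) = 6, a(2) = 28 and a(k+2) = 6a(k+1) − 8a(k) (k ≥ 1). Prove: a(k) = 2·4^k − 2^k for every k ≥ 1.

Base cases: a(1) = 6 and 2·4^1 − 2^1 = 6; a(2) = 28 and 2·4^2 − 2^2 = 28.
Assume a(i) = 2·4^i − 2^i for all 1 ≤ i ≤ j, where j ≥ 2.
Then a(j+1) = 6a(j) − 8a(j−1) = 6·(2·4^j − 2^j) − 8·(2·4^{j−1} − 2^{j−1}) = 2·(6·4 − 8)4^{j−1} − (6·2 − 8)2^{j−1} = 32·4^{j−1} − 4·2^{j−1} = 2·4^{j+1} − 2^{j+1}.
So the formula holds for j+1, and by strong induction a(k) = 2·4^k − 2^k for all k ≥ 1.

a(k) = 2·4^k − 2^k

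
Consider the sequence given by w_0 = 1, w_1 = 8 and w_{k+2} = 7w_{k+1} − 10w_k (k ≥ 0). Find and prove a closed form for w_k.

Claim: w_k = -2^k + 2·5^k.

Base cases: w_0 = 1 and -2^0 + 2·5^0 = 1; w_1 = 8 and -2^1 + 2·5^1 = 8.
Assume w_j = -2^j + 2·5^j for all 0 ≤ j ≤ r, where r ≥ 1.
Then w_{r+1} = 7w_r − 10w_{r−1} = 7·(-2^r + 2·5^r) − 10·(-2^{r−1} + 2·5^{r−1}) = -(7·2 − 10)2^{r−1} + 2·(7·5 − 10)5^{r−1} = -4·2^{r−1} + 50·5^{r−1} = -2^{r+1} + 2·5^{r+1}.
By strong induction, w_k = -2^k + 2·5^k for all k ≥ 0.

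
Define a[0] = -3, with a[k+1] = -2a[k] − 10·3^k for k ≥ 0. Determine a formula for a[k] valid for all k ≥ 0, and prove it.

Claim: a[k] = -(-2)^k − 2·3^k.

Base case: a[0] = -3, and -(-2)^0 − 2·3^0 = -1 − 2 = -3.
Assume a[r] = -(-2)^r − 2·3^r for some r ≥ 0.
Then a[r+1] = -2a[r] − 10·3^r = -2·(-(-2)^r − 2·3^r) − 10·3^r = -(-2)^{r+1} + 4·3^r − 10·3^r = -(-2)^{r+1} − 6·3^r = -(-2)^{r+1} − 2·3^{r+1}.
So the formula holds for r+1, and by induction a[k] = -(-2)^k − 2·3^k for all k ≥ 0.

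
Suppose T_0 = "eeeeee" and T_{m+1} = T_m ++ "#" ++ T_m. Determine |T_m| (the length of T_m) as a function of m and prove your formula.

Claim: |T_m| = 7·2^m − 1.

Base case: |T_0| = 6, and 7·2^0 − 1 = 6.
Assume |T_k| = 7·2^k − 1.
Then |T_{k+1}| = |T_k| + 1 + |T_k| = 2|T_k| + 1 = 2(7·2^k − 1) + 1 = 7·2^{k+1} − 2 + 1 = 7·2^{k+1} − 1.
So the formula holds for k+1, and by induction |T_m| = 7·2^m − 1 for all m ≥ 0.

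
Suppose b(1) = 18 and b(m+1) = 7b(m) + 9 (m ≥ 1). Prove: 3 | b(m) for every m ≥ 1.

Base case: b(1) = 18 = 3·6, so 3 | b(1).
Assume 3 | b(j), so b(j) = 3t for some integer t.
Then b(j+1) = 7b(j) + 9 = 7·(3t) + 9 = 3(7t + 3), so 3 | b(j+1).
This completes the inductive step, so 3 | b(m) for all m ≥ 1.

3 | b(m)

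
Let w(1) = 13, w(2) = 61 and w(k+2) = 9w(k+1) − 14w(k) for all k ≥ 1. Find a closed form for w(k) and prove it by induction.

Claim: w(k) = 3·2^k + 7^k.

Base cases: w(1) = 13 and 3·2^1 + 7^1 = 13; w(2) = 61 and 3·2^2 + 7^2 = 61.
Assume w(j) = 3·2^j + 7^j for all 1 ≤ j ≤ r, where r ≥ 2.
Then w(r+1) = 9w(r) − 14w(r−1) = 9·(3·2^r + 7^r) − 14·(3·2^{r−1} + 7^{r−1}) = 3·(9·2 − 14)2^{r−1} + (9·7 − 14)7^{r−1} = 12·2^{r−1} + 49·7^{r−1} = 3·2^{r+1} + 7^{r+1}.
So the formula holds for r+1, and by strong induction w(k) = 3·2^k + 7^k for all k ≥ 1.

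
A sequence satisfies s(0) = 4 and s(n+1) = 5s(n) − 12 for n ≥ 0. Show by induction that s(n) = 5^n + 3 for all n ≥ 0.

Base case: s(0) = 4, and 5^0 + 3 = 1 + 3 = 4.
Assume s(j) = 5^j + 3 for some j ≥ 0.
Then s(j+1) = 5s(j) − 12 = 5·(5^j + 3) − 12 = 5^{j+1} + 15 − 12 = 5^{j+1} + 3.
This completes the inductive step, so s(n) = 5^n + 3 for all n ≥ 0.

s(n) = 5^n + 3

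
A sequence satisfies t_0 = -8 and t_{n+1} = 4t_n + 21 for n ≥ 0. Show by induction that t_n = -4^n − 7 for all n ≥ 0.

Base case: t_0 = -8, and -4^0 − 7 = -1 − 7 = -8.
Assume t_k = -4^k − 7 for some k ≥ 0.
Then t_{k+1} = 4t_k + 21 = 4·(-4^k − 7) + 21 = -4^{k+1} − 28 + 21 = -4^{k+1} − 7.
So the formula holds for k+1, and by induction t_n = -4^n − 7 for all n ≥ 0.

t_n = -4^n − 7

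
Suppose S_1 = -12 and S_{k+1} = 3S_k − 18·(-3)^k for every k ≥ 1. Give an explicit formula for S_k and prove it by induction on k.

Claim: S_k = -3^k + 3·(-3)^k.

Base case: S_1 = -12, and -3^1 + 3·(-3)^1 = -3 − 9 = -12.
Assume S_m = -3^m + 3·(-3)^m for some m ≥ 1.
Then S_{m+1} = 3S_m − 18·(-3)^m = 3·(-3^m + 3·(-3)^m) − 18·(-3)^m = -3^{m+1} + 9·(-3)^m − 18·(-3)^m = -3^{m+1} − 9·(-3)^m = -3^{m+1} + 3·(-3)^{m+1}.
This completes the inductive step, so S_k = -3^k + 3·(-3)^k for all k ≥ 1.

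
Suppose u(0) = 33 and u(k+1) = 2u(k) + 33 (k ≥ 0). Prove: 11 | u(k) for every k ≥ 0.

Base case: u(0) = 33 = 11·3, so 11 | u(0).
Assume 11 | u(r), so u(r) = 11t for some integer t.
Then u(r+1) = 2u(r) + 33 = 2·(11t) + 33 = 11(2t + 3), so 11 | u(r+1).
So the property holds for r+1, and by induction 11 | u(k) for all k ≥ 0.

11 | u(k)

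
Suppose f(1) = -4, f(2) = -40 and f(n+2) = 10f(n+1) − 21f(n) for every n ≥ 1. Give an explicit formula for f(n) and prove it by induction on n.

Claim: f(n) = -7^n + 3^n.

Base cases: f(1) = -4 and -7^1 + 3^1 = -4; f(2) = -40 and -7^2 + 3^2 = -40.
Assume f(i) = -7^i + 3^i for all 1 ≤ i ≤ j, where j ≥ 2.
Then f(j+1) = 10f(j) − 21f(j−1) = 10·(-7^j + 3^j) − 21·(-7^{j−1} + 3^{j−1}) = -(10·7 − 21)7^{j−1} + (10·3 − 21)3^{j−1} = -49·7^{j−1} + 9·3^{j−1} = -7^{j+1} + 3^{j+1}.
Hence f(n) = -7^n + 3^n for every n ≥ 1, by strong induction.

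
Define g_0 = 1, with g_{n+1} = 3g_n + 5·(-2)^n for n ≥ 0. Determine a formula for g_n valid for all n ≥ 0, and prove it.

Claim: g_n = 2·3^n − (-2)^n.

Base case: g_0 = 1, and 2·3^0 − (-2)^0 = 2 − 1 = 1.
Assume g_k = 2·3^k − (-2)^k for some k ≥ 0.
Then g_{k+1} = 3g_k + 5·(-2)^k = 3·(2·3^k − (-2)^k) + 5·(-2)^k = 2·3^{k+1} − 3·(-2)^k + 5·(-2)^k = 2·3^{k+1} + 2·(-2)^k = 2·3^{k+1} − (-2)^{k+1}.
By induction, g_n = 2·3^n − (-2)^n for all n ≥ 0.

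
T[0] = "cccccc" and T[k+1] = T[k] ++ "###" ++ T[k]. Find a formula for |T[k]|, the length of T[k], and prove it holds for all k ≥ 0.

Claim: |T[k]| = 9·2^k − 3.

Base case: |T[0]| = 6, and 9·2^0 − 3 = 6.
Assume |T[j]| = 9·2^j − 3.
Then |T[j+1]| = |T[j]| + 3 + |T[j]| = 2|T[j]| + 3 = 2(9·2^j − 3) + 3 = 9·2^{j+1} − 6 + 3 = 9·2^{j+1} − 3.
By induction, |T[k]| = 9·2^k − 3 for all k ≥ 0.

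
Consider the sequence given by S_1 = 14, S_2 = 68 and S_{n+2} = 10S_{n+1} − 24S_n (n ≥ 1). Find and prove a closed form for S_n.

Claim: S_n = 6^n + 2·4^n.

Base cases: S_1 = 14 and 6^1 + 2·4^1 = 14; S_2 = 68 and 6^2 + 2·4^2 = 68.
Assume S_j = 6^j + 2·4^j for all 1 ≤ j ≤ k, where k ≥ 2.
Then S_{k+1} = 10S_k − 24S_{k−1} = 10·(6^k + 2·4^k) − 24·(6^{k−1} + 2·4^{k−1}) = (10·6 − 24)6^{k−1} + 2·(10·4 − 24)4^{k−1} = 36·6^{k−1} + 32·4^{k−1} = 6^{k+1} + 2·4^{k+1}.
Hence S_n = 6^n + 2·4^n for every n ≥ 1, by strong induction.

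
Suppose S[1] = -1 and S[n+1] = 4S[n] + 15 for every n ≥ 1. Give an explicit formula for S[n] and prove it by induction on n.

Claim: S[n] = 4^n − 5.

Base case: S[1] = -1, and 4^1 − 5 = 4 − 5 = -1.
Assume S[k] = 4^k − 5 for some k ≥ 1.
Then S[k+1] = 4S[k] + 15 = 4·(4^k − 5) + 15 = 4^{k+1} − 20 + 15 = 4^{k+1} − 5.
This completes the inductive step, so S[n] = 4^n − 5 for all n ≥ 1.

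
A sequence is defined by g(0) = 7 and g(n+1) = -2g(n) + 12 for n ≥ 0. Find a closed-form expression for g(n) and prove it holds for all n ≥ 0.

Claim: g(n) = 3·(-2)^n + 4.

Base case: g(0) = 7, and 3·(-2)^0 + 4 = 3 + 4 = 7.
Assume g(m) = 3·(-2)^m + 4 for some m ≥ 0.
Then g(m+1) = -2g(m) + 12 = -2·(3·(-2)^m + 4) + 12 = -6·(-2)^m − 8 + 12 = 3·(-2)^{m+1} + 4.
Hence g(n) = 3·(-2)^n + 4 for every n ≥ 0, by induction.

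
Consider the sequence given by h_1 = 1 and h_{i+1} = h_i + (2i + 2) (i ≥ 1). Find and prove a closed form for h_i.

Claim: h_i = i^2 + i − 1.

Base case: h_1 = 1, and 1^2 + 1 − 1 = 1.
Assume h_m = m^2 + m − 1.
Then h_{m+1} = h_m + (2m + 2) = (m^2 + m − 1) + (2m + 2) = m^2 + 3m + 1,
and (m+1)^2 + (m+1) − 1 = m^2 + 3m + 1.
By induction, h_i = i^2 + i − 1 for all i ≥ 1.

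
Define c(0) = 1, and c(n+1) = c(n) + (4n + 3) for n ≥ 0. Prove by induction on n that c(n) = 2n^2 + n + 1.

Base case: c(0) = 1, and 2·0^2 + 0 + 1 = 1.
Assume c(k) = 2k^2 + k + 1.
Then c(k+1) = c(k) + (4k + 3) = (2k^2 + k + 1) + (4k + 3) = 2k^2 + 5k + 4,
and 2·(k+1)^2 + (k+1) + 1 = 2k^2 + 5k + 4.
This completes the inductive step, so c(n) = 2n^2 + n + 1 for all n ≥ 0.

c(n) = 2n^2 + n + 1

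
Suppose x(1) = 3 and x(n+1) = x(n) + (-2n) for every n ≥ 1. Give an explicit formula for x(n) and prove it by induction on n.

Claim: x(n) = -n^2 + n + 3.

Base case: x(1) = 3, and -1^2 + 1 + 3 = 3.
Assume x(k) = -k^2 + k + 3.
Then x(k+1) = x(k) + (-2k) = (-k^2 + k + 3) + (-2k) = -k^2 − k + 3,
and -(k+1)^2 + (k+1) + 3 = -k^2 − k + 3.
Hence x(n) = -n^2 + n + 3 for every n ≥ 1, by induction.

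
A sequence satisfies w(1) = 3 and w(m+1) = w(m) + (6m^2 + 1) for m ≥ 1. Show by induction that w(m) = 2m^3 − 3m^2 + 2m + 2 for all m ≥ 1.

Base case: w(1) = 3, and 2·1^3 − 3·1^2 + 2·1 + 2 = 3.
Assume w(k) = 2k^3 − 3k^2 + 2k + 2.
Then w(k+1) = w(k) + (6k^2 + 1) = (2k^3 − 3k^2 + 2k + 2) + (6k^2 + 1) = 2k^3 + 3k^2 + 2k + 3,
and 2·(k+1)^3 − 3·(k+1)^2 + 2·(k+1) + 2 = 2k^3 + 3k^2 + 2k + 3.
By induction, w(m) = 2m^3 − 3m^2 + 2m + 2 for all m ≥ 1.

w(m) = 2m^3 − 3m^2 + 2m + 2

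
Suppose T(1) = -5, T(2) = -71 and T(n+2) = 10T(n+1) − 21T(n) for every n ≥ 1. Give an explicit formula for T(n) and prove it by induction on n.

Claim: T(n) = 3·3^n − 2·7^n.

Base cases: T(1) = -5 and 3·3^1 − 2·7^1 = -5; T(2) = -71 and 3·3^2 − 2·7^2 = -71.
Assume T(j) = 3·3^j − 2·7^j for all 1 ≤ j ≤ r, where r ≥ 2.
Then T(r+1) = 10T(r) − 21T(r−1) = 10·(3·3^r − 2·7^r) − 21·(3·3^{r−1} − 2·7^{r−1}) = 3·(10·3 − 21)3^{r−1} − 2·(10·7 − 21)7^{r−1} = 27·3^{r−1} − 98·7^{r−1} = 3·3^{r+1} − 2·7^{r+1}.
This completes the inductive step, so T(n) = 3·3^n − 2·7^n for all n ≥ 1.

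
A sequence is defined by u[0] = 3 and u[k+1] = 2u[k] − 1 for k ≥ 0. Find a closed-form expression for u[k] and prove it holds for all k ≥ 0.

Claim: u[k] = 2^{k+1} + 1.

Base case: u[0] = 3, and 2^{0+1} + 1 = 2 + 1 = 3.
Assume u[r] = 2^{r+1} + 1 for some r ≥ 0.
Then u[r+1] = 2u[r] − 1 = 2·(2^{r+1} + 1) − 1 = 2^{r+2} + 2 − 1 = 2^{r+2} + 1.
Hence u[k] = 2^{k+1} + 1 for every k ≥ 0, by induction.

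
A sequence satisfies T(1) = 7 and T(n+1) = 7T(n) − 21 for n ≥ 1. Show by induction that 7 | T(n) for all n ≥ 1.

Base case: T(1) = 7 = 7·1, so 7 | T(1).
Assume 7 | T(k), so T(k) = 7t for some integer t.
Then T(k+1) = 7T(k) − 21 = 7·(7t) − 21 = 7(7t − 3), so 7 | T(k+1).
By induction, 7 | T(n) for all n ≥ 1.

7 | T(n)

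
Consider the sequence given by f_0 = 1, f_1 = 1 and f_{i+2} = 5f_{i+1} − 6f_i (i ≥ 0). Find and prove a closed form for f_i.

Claim: f_i = -3^i + 2·2^i.

Base cases: f_0 = 1 and -3^0 + 2·2^0 = 1; f_1 = 1 and -3^1 + 2·2^1 = 1.
Assume f_j = -3^j + 2·2^j for all 0 ≤ j ≤ r, where r ≥ 1.
Then f_{r+1} = 5f_r − 6f_{r−1} = 5·(-3^r + 2·2^r) − 6·(-3^{r−1} + 2·2^{r−1}) = -(5·3 − 6)3^{r−1} + 2·(5·2 − 6)2^{r−1} = -9·3^{r−1} + 8·2^{r−1} = -3^{r+1} + 2·2^{r+1}.
Hence f_i = -3^i + 2·2^i for every i ≥ 0, by strong induction.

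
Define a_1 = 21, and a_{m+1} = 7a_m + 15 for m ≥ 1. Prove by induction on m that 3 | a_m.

Base case: a_1 = 21 = 3·7, so 3 | a_1.
Assume 3 | a_k, so a_k = 3t for some integer t.
Then a_{k+1} = 7a_k + 15 = 7·(3t) + 15 = 3(7t + 5), so 3 | a_{k+1}.
This completes the inductive step, so 3 | a_m for all m ≥ 1.

3 | a_m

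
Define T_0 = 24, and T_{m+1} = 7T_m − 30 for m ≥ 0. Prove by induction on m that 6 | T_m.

Base case: T_0 = 24 = 6·4, so 6 | T_0.
Assume 6 | T_j, so T_j = 6t for some integer t.
Then T_{j+1} = 7T_j − 30 = 7·(6t) − 30 = 6(7t − 5), so 6 | T_{j+1}.
This completes the inductive step, so 6 | T_m for all m ≥ 0.

6 | T_m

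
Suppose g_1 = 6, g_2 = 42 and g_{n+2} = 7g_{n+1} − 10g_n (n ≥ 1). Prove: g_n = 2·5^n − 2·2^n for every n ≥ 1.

Base cases: g_1 = 6 and 2·5^1 − 2·2^1 = 6; g_2 = 42 and 2·5^2 − 2·2^2 = 42.
Assume g_j = 2·5^j − 2·2^j for all 1 ≤ j ≤ m, where m ≥ 2.
Then g_{m+1} = 7g_m − 10g_{m−1} = 7·(2·5^m − 2·2^m) − 10·(2·5^{m−1} − 2·2^{m−1}) = 2·(7·5 − 10)5^{m−1} − 2·(7·2 − 10)2^{m−1} = 50·5^{m−1} − 8·2^{m−1} = 2·5^{m+1} − 2·2^{m+1}.
Hence g_n = 2·5^n − 2·2^n for every n ≥ 1, by strong induction.

g_n = 2·5^n − 2·2^n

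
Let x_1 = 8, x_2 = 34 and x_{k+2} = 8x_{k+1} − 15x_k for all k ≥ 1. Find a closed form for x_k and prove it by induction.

Claim: x_k = 5^k + 3^k.

Base cases: x_1 = 8 and 5^1 + 3^1 = 8; x_2 = 34 and 5^2 + 3^2 = 34.
Assume x_j = 5^j + 3^j for all 1 ≤ j ≤ r, where r ≥ 2.
Then x_{r+1} = 8x_r − 15x_{r−1} = 8·(5^r + 3^r) − 15·(5^{r−1} + 3^{r−1}) = (8·5 − 15)5^{r−1} + (8·3 − 15)3^{r−1} = 25·5^{r−1} + 9·3^{r−1} = 5^{r+1} + 3^{r+1}.
So the formula holds for r+1, and by strong induction x_k = 5^k + 3^k for all k ≥ 1.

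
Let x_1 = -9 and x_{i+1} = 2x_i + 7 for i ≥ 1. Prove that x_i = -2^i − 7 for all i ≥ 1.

Base case: x_1 = -9, and -2^1 − 7 = -2 − 7 = -9.
Assume x_r = -2^r − 7 for some r ≥ 1.
Then x_{r+1} = 2x_r + 7 = 2·(-2^r − 7) + 7 = -2^{r+1} − 14 + 7 = -2^{r+1} − 7.
By induction, x_i = -2^i − 7 for all i ≥ 1.

x_i = -2^i − 7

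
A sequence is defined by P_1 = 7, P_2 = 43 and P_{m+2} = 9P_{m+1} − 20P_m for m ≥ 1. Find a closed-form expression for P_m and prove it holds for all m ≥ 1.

Claim: P_m = 3·5^m − 2·4^m.

Base cases: P_1 = 7 and 3·5^1 − 2·4^1 = 7; P_2 = 43 and 3·5^2 − 2·4^2 = 43.
Assume P_j = 3·5^j − 2·4^j for all 1 ≤ j ≤ r, where r ≥ 2.
Then P_{r+1} = 9P_r − 20P_{r−1} = 9·(3·5^r − 2·4^r) − 20·(3·5^{r−1} − 2·4^{r−1}) = 3·(9·5 − 20)5^{r−1} − 2·(9·4 − 20)4^{r−1} = 75·5^{r−1} − 32·4^{r−1} = 3·5^{r+1} − 2·4^{r+1}.
So the formula holds for r+1, and by strong induction P_m = 3·5^m − 2·4^m for all m ≥ 1.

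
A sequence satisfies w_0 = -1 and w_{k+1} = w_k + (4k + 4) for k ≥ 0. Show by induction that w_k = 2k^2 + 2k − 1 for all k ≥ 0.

Base case: w_0 = -1, and 2·0^2 + 2·0 − 1 = -1.
Assume w_j = 2j^2 + 2j − 1.
Then w_{j+1} = w_j + (4j + 4) = (2j^2 + 2j − 1) + (4j + 4) = 2j^2 + 6j + 3,
and 2·(j+1)^2 + 2·(j+1) − 1 = 2j^2 + 6j + 3.
This completes the inductive step, so w_k = 2k^2 + 2k − 1 for all k ≥ 0.

w_k = 2k^2 + 2k − 1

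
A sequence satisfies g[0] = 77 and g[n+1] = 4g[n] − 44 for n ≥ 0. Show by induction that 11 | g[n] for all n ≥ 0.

Base case: g[0] = 77 = 11·7, so 11 | g[0].
Assume 11 | g[k], so g[k] = 11t for some integer t.
Then g[k+1] = 4g[k] − 44 = 4·(11t) − 44 = 11(4t − 4), so 11 | g[k+1].
So the property holds for k+1, and by induction 11 | g[n] for all n ≥ 0.

11 | g[n]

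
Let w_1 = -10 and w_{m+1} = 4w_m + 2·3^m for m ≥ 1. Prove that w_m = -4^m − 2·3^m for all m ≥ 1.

Base case: w_1 = -10, and -4^1 − 2·3^1 = -4 − 6 = -10.
Assume w_k = -4^k − 2·3^k for some k ≥ 1.
Then w_{k+1} = 4w_k + 2·3^k = 4·(-4^k − 2·3^k) + 2·3^k = -4^{k+1} − 8·3^k + 2·3^k = -4^{k+1} − 6·3^k = -4^{k+1} − 2·3^{k+1}.
So the formula holds for k+1, and by induction w_m = -4^m − 2·3^m for all m ≥ 1.

w_m = -4^m − 2·3^m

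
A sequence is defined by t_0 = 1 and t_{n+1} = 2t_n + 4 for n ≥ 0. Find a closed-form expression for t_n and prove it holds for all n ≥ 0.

Claim: t_n = 5·2^n − 4.

Base case: t_0 = 1, and 5·2^0 − 4 = 5 − 4 = 1.
Assume t_r = 5·2^r − 4 for some r ≥ 0.
Then t_{r+1} = 2t_r + 4 = 2·(5·2^r − 4) + 4 = 10·2^r − 8 + 4 = 5·2^{r+1} − 4.
This completes the inductive step, so t_n = 5·2^n − 4 for all n ≥ 0.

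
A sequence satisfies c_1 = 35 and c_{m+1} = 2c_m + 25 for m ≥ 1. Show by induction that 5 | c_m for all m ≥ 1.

Base case: c_1 = 35 = 5·7, so 5 | c_1.
Assume 5 | c_r, so c_r = 5t for some integer t.
Then c_{r+1} = 2c_r + 25 = 2·(5t) + 25 = 5(2t + 5), so 5 | c_{r+1}.
This completes the inductive step, so 5 | c_m for all m ≥ 1.

5 | c_m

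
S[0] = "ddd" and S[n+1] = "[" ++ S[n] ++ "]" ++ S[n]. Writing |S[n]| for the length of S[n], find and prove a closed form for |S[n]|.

Claim: |S[n]| = 5·2^n − 2.

Base case: |S[0]| = 3, and 5·2^0 − 2 = 3.
Assume |S[r]| = 5·2^r − 2.
Then |S[r+1]| = 1 + |S[r]| + 1 + |S[r]| = 2|S[r]| + 2 = 2(5·2^r − 2) + 2 = 5·2^{r+1} − 4 + 2 = 5·2^{r+1} − 2.
This completes the inductive step, so |S[n]| = 5·2^n − 2 for all n ≥ 0.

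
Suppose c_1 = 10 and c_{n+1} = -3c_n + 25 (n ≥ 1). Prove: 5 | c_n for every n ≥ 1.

Base case: c_1 = 10 = 5·2, so 5 | c_1.
Assume 5 | c_k, so c_k = 5t for some integer t.
Then c_{k+1} = -3c_k + 25 = -3·(5t) + 25 = 5(-3t + 5), so 5 | c_{k+1}.
So the property holds for k+1, and by induction 5 | c_n for all n ≥ 1.

5 | c_n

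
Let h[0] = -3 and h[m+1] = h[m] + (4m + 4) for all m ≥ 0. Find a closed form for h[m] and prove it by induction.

Claim: h[m] = 2m^2 + 2m − 3.

Base case: h[0] = -3, and 2·0^2 + 2·0 − 3 = -3.
Assume h[r] = 2r^2 + 2r − 3.
Then h[r+1] = h[r] + (4r + 4) = (2r^2 + 2r − 3) + (4r + 4) = 2r^2 + 6r + 1,
and 2·(r+1)^2 + 2·(r+1) − 3 = 2r^2 + 6r + 1.
Hence h[m] = 2m^2 + 2m − 3 for every m ≥ 0, by induction.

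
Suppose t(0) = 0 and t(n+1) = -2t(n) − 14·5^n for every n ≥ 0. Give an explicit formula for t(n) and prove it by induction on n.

Claim: t(n) = 2·(-2)^n − 2·5^n.

Base case: t(0) = 0, and 2·(-2)^0 − 2·5^0 = 2 − 2 = 0.
Assume t(k) = 2·(-2)^k − 2·5^k for some k ≥ 0.
Then t(k+1) = -2t(k) − 14·5^k = -2·(2·(-2)^k − 2·5^k) − 14·5^k = 2·(-2)^{k+1} + 4·5^k − 14·5^k = 2·(-2)^{k+1} − 10·5^k = 2·(-2)^{k+1} − 2·5^{k+1}.
This completes the inductive step, so t(n) = 2·(-2)^n − 2·5^n for all n ≥ 0.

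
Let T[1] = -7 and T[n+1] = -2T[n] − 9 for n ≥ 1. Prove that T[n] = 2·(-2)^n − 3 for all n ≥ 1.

Base case: T[1] = -7, and 2·(-2)^1 − 3 = -4 − 3 = -7.
Assume T[k] = 2·(-2)^k − 3 for some k ≥ 1.
Then T[k+1] = -2T[k] − 9 = -2·(2·(-2)^k − 3) − 9 = -4·(-2)^k + 6 − 9 = 2·(-2)^{k+1} − 3.
So the formula holds for k+1, and by induction T[n] = 2·(-2)^n − 3 for all n ≥ 1.

T[n] = 2·(-2)^n − 3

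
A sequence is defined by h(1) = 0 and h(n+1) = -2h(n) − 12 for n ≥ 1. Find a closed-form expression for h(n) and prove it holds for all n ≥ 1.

Claim: h(n) = -2·(-2)^n − 4.

Base case: h(1) = 0, and -2·(-2)^1 − 4 = 4 − 4 = 0.
Assume h(m) = -2·(-2)^m − 4 for some m ≥ 1.
Then h(m+1) = -2h(m) − 12 = -2·(-2·(-2)^m − 4) − 12 = 4·(-2)^m + 8 − 12 = -2·(-2)^{m+1} − 4.
So the formula holds for m+1, and by induction h(n) = -2·(-2)^n − 4 for all n ≥ 1.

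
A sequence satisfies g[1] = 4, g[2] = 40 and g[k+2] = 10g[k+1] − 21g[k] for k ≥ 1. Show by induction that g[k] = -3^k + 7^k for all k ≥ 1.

Base cases: g[1] = 4 and -3^1 + 7^1 = 4; g[2] = 40 and -3^2 + 7^2 = 40.
Assume g[i] = -3^i + 7^i for all 1 ≤ i ≤ j, where j ≥ 2.
Then g[j+1] = 10g[j] − 21g[j−1] = 10·(-3^j + 7^j) − 21·(-3^{j−1} + 7^{j−1}) = -(10·3 − 21)3^{j−1} + (10·7 − 21)7^{j−1} = -9·3^{j−1} + 49·7^{j−1} = -3^{j+1} + 7^{j+1}.
Hence g[k] = -3^k + 7^k for every k ≥ 1, by strong induction.

g[k] = -3^k + 7^k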